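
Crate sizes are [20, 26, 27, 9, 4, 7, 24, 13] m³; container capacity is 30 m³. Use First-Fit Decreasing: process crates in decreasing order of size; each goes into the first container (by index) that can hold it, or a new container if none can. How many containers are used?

Sorted descending: 27, 26, 24, 20, 13, 9, 7, 4.
27 m³ → container 1 (remaining 3 m³)
26 m³ → container 2 (remaining 4 m³)
24 m³ → container 3 (remaining 6 m³)
20 m³ → container 4 (remaining 10 m³)
13 m³ → container 5 (remaining 17 m³)
9 m³ → container 4 (remaining 1 m³)
7 m³ → container 5 (remaining 10 m³)
4 m³ → container 2 (remaining 0 m³)
Final containers: [27] [26,4] [24] [20,9] [13,7].

5 containers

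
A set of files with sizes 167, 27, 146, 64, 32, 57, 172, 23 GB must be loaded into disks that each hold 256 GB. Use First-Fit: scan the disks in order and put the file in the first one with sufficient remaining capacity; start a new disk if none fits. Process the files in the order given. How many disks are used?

3

disk 1: place 167 GB, 89 GB left
disk 1: place 27 GB, 62 GB left
disk 2: place 146 GB, 110 GB left
disk 2: place 64 GB, 46 GB left
disk 1: place 32 GB, 30 GB left
disk 3: place 57 GB, 199 GB left
disk 3: place 172 GB, 27 GB left
disk 1: place 23 GB, 7 GB left
Final disks: [167,27,32,23] [146,64] [57,172].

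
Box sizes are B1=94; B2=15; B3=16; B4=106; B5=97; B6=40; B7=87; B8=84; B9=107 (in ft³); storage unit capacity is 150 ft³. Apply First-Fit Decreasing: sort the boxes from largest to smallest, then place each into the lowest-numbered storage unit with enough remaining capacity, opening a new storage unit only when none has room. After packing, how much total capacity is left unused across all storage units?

Sorted descending: 107, 106, 97, 94, 87, 84, 40, 16, 15.
Put 107 ft³ in storage unit 1; 43 ft³ remain.
Put 106 ft³ in storage unit 2; 44 ft³ remain.
Put 97 ft³ in storage unit 3; 53 ft³ remain.
Put 94 ft³ in storage unit 4; 56 ft³ remain.
Put 87 ft³ in storage unit 5; 63 ft³ remain.
Put 84 ft³ in storage unit 6; 66 ft³ remain.
Put 40 ft³ in storage unit 1; 3 ft³ remain.
Put 16 ft³ in storage unit 2; 28 ft³ remain.
Put 15 ft³ in storage unit 2; 13 ft³ remain.
6 storage units × 150 ft³ = 900 ft³; used 646 ft³; unused 254 ft³.

254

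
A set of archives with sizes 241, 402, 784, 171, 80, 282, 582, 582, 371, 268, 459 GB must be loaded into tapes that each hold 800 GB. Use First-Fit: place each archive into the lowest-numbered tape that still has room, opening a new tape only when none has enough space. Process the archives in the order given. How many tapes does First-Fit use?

241 GB → tape 1 (remaining 559 GB)
402 GB → tape 1 (remaining 157 GB)
784 GB → tape 2 (remaining 16 GB)
171 GB → tape 3 (remaining 629 GB)
80 GB → tape 1 (remaining 77 GB)
282 GB → tape 3 (remaining 347 GB)
582 GB → tape 4 (remaining 218 GB)
582 GB → tape 5 (remaining 218 GB)
371 GB → tape 6 (remaining 429 GB)
268 GB → tape 3 (remaining 79 GB)
459 GB → tape 7 (remaining 341 GB)

7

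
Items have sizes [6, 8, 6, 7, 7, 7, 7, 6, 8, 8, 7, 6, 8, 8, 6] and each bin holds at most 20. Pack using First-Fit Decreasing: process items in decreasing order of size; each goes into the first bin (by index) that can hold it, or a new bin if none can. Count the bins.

6

Sorted descending: 8, 8, 8, 8, 8, 7, 7, 7, 7, 7, 6, 6, 6, 6, 6.
Put 8 in bin 1; 12 remain.
Put 8 in bin 1; 4 remain.
Put 8 in bin 2; 12 remain.
Put 8 in bin 2; 4 remain.
Put 8 in bin 3; 12 remain.
Put 7 in bin 3; 5 remain.
Put 7 in bin 4; 13 remain.
Put 7 in bin 4; 6 remain.
Put 7 in bin 5; 13 remain.
Put 7 in bin 5; 6 remain.
Put 6 in bin 4; 0 remain.
Put 6 in bin 5; 0 remain.
Put 6 in bin 6; 14 remain.
Put 6 in bin 6; 8 remain.
Put 6 in bin 6; 2 remain.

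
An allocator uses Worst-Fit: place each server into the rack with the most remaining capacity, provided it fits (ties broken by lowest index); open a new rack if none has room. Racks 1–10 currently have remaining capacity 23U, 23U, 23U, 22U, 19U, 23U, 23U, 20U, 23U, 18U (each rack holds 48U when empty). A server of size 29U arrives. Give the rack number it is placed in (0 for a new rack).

No rack has ≥ 29U free, so a new rack is opened.

0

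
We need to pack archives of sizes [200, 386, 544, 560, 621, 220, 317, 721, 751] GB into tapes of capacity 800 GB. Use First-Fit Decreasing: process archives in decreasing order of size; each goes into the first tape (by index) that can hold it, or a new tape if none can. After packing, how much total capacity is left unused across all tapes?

480

Sorted descending: 751, 721, 621, 560, 544, 386, 317, 220, 200.
Put 751 GB in tape 1; 49 GB remain.
Put 721 GB in tape 2; 79 GB remain.
Put 621 GB in tape 3; 179 GB remain.
Put 560 GB in tape 4; 240 GB remain.
Put 544 GB in tape 5; 256 GB remain.
Put 386 GB in tape 6; 414 GB remain.
Put 317 GB in tape 6; 97 GB remain.
Put 220 GB in tape 4; 20 GB remain.
Put 200 GB in tape 5; 56 GB remain.
6 tapes × 800 GB = 4800 GB; used 4320 GB; unused 480 GB.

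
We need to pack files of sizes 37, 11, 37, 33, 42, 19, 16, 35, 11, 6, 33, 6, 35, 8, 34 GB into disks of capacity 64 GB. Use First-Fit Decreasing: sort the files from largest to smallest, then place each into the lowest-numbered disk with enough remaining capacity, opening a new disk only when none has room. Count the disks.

Sorted descending: 42, 37, 37, 35, 35, 34, 33, 33, 19, 16, 11, 11, 8, 6, 6.
disk 1: place 42 GB, 22 GB left
disk 2: place 37 GB, 27 GB left
disk 3: place 37 GB, 27 GB left
disk 4: place 35 GB, 29 GB left
disk 5: place 35 GB, 29 GB left
disk 6: place 34 GB, 30 GB left
disk 7: place 33 GB, 31 GB left
disk 8: place 33 GB, 31 GB left
disk 1: place 19 GB, 3 GB left
disk 2: place 16 GB, 11 GB left
disk 2: place 11 GB, 0 GB left
disk 3: place 11 GB, 16 GB left
disk 3: place 8 GB, 8 GB left
disk 3: place 6 GB, 2 GB left
disk 4: place 6 GB, 23 GB left
Final disks: [42,19] [37,16,11] [37,11,8,6] [35,6] [35] [34] [33] [33].

8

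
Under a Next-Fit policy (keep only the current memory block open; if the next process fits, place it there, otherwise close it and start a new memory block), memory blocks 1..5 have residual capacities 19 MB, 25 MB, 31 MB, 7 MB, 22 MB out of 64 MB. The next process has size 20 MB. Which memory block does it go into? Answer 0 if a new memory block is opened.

5

Next-Fit only looks at memory block 5, which has 22 MB free.
20 MB fits there.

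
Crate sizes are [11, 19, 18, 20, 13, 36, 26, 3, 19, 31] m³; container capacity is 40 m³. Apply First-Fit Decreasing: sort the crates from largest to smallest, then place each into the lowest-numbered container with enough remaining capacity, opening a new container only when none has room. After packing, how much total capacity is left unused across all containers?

Sorted descending: 36, 31, 26, 20, 19, 19, 18, 13, 11, 3.
Put 36 m³ in container 1; 4 m³ remain.
Put 31 m³ in container 2; 9 m³ remain.
Put 26 m³ in container 3; 14 m³ remain.
Put 20 m³ in container 4; 20 m³ remain.
Put 19 m³ in container 4; 1 m³ remain.
Put 19 m³ in container 5; 21 m³ remain.
Put 18 m³ in container 5; 3 m³ remain.
Put 13 m³ in container 3; 1 m³ remain.
Put 11 m³ in container 6; 29 m³ remain.
Put 3 m³ in container 1; 1 m³ remain.
6 containers × 40 m³ = 240 m³; used 196 m³; unused 44 m³.

44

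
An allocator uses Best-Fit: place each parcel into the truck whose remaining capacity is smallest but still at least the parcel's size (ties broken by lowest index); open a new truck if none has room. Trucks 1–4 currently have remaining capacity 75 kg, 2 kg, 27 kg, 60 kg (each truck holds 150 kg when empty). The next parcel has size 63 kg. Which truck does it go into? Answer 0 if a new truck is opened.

Trucks with room: truck 1 (75 kg).
Tightest fit is truck 1 with 75 kg free.

1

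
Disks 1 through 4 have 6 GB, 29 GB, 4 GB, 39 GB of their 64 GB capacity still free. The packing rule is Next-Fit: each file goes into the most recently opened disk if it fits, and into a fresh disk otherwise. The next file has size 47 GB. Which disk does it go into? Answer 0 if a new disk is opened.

0

Next-Fit only looks at disk 4, which has 39 GB free.
47 GB does not fit, so a new disk is opened.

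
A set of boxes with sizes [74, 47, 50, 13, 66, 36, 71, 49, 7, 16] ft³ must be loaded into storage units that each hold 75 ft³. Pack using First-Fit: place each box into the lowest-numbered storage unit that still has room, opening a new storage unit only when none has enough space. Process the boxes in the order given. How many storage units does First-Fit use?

7 storage units

74 ft³ → storage unit 1 (remaining 1 ft³)
47 ft³ → storage unit 2 (remaining 28 ft³)
50 ft³ → storage unit 3 (remaining 25 ft³)
13 ft³ → storage unit 2 (remaining 15 ft³)
66 ft³ → storage unit 4 (remaining 9 ft³)
36 ft³ → storage unit 5 (remaining 39 ft³)
71 ft³ → storage unit 6 (remaining 4 ft³)
49 ft³ → storage unit 7 (remaining 26 ft³)
7 ft³ → storage unit 2 (remaining 8 ft³)
16 ft³ → storage unit 3 (remaining 9 ft³)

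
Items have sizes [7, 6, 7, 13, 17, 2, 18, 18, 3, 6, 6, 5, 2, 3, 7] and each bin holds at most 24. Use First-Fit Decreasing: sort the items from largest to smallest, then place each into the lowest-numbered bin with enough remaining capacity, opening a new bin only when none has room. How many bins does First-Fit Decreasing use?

6 bins

Sorted descending: 18, 18, 17, 13, 7, 7, 7, 6, 6, 6, 5, 3, 3, 2, 2.
18 → bin 1 (remaining 6)
18 → bin 2 (remaining 6)
17 → bin 3 (remaining 7)
13 → bin 4 (remaining 11)
7 → bin 3 (remaining 0)
7 → bin 4 (remaining 4)
7 → bin 5 (remaining 17)
6 → bin 1 (remaining 0)
6 → bin 2 (remaining 0)
6 → bin 5 (remaining 11)
5 → bin 5 (remaining 6)
3 → bin 4 (remaining 1)
3 → bin 5 (remaining 3)
2 → bin 5 (remaining 1)
2 → bin 6 (remaining 22)
Final bins: [18,6] [18,6] [17,7] [13,7,3] [7,6,5,3,2] [2].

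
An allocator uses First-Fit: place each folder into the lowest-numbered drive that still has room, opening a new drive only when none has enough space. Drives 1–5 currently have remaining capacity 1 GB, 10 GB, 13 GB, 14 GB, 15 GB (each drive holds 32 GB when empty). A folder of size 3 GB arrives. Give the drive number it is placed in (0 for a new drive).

2

Drives with room: drive 2 (10 GB), drive 3 (13 GB), drive 4 (14 GB), drive 5 (15 GB).
The first with room is drive 2.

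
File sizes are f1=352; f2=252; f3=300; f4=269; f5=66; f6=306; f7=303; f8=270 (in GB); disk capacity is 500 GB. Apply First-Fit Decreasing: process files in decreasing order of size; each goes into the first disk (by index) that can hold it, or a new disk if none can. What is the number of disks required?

7

Sorted descending: 352, 306, 303, 300, 270, 269, 252, 66.
disk 1: place 352 GB, 148 GB left
disk 2: place 306 GB, 194 GB left
disk 3: place 303 GB, 197 GB left
disk 4: place 300 GB, 200 GB left
disk 5: place 270 GB, 230 GB left
disk 6: place 269 GB, 231 GB left
disk 7: place 252 GB, 248 GB left
disk 1: place 66 GB, 82 GB left
Final disks: [352,66] [306] [303] [300] [270] [269] [252].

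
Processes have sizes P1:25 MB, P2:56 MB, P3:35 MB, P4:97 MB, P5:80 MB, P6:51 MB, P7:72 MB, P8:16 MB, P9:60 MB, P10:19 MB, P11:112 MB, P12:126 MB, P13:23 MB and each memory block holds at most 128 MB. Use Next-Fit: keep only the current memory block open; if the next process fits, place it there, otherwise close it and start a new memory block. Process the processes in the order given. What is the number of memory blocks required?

8 memory blocks

memory block 1: place P1 (25 MB), 103 MB left
memory block 1: place P2 (56 MB), 47 MB left
memory block 1: place P3 (35 MB), 12 MB left
memory block 2: place P4 (97 MB), 31 MB left
memory block 3: place P5 (80 MB), 48 MB left
memory block 4: place P6 (51 MB), 77 MB left
memory block 4: place P7 (72 MB), 5 MB left
memory block 5: place P8 (16 MB), 112 MB left
memory block 5: place P9 (60 MB), 52 MB left
memory block 5: place P10 (19 MB), 33 MB left
memory block 6: place P11 (112 MB), 16 MB left
memory block 7: place P12 (126 MB), 2 MB left
memory block 8: place P13 (23 MB), 105 MB left
Final memory blocks: [25,56,35] [97] [80] [51,72] [16,60,19] [112] [126] [23].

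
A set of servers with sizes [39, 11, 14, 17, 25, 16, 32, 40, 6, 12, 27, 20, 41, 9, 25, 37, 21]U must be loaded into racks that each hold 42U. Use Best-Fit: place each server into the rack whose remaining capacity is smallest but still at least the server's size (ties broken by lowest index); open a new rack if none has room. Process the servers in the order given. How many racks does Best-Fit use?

11 racks

39U → rack 1 (remaining 3U)
11U → rack 2 (remaining 31U)
14U → rack 2 (remaining 17U)
17U → rack 2 (remaining 0U)
25U → rack 3 (remaining 17U)
16U → rack 3 (remaining 1U)
32U → rack 4 (remaining 10U)
40U → rack 5 (remaining 2U)
6U → rack 4 (remaining 4U)
12U → rack 6 (remaining 30U)
27U → rack 6 (remaining 3U)
20U → rack 7 (remaining 22U)
41U → rack 8 (remaining 1U)
9U → rack 7 (remaining 13U)
25U → rack 9 (remaining 17U)
37U → rack 10 (remaining 5U)
21U → rack 11 (remaining 21U)
Final racks: [39] [11,14,17] [25,16] [32,6] [40] [12,27] [20,9] [41] [25] [37] [21].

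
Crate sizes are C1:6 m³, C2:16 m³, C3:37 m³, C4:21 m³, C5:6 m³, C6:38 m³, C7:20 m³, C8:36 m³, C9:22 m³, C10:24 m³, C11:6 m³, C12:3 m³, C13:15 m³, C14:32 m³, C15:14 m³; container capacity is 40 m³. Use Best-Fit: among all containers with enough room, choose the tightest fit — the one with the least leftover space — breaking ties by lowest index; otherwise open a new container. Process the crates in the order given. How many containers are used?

Put C1 (6 m³) in container 1; 34 m³ remain.
Put C2 (16 m³) in container 1; 18 m³ remain.
Put C3 (37 m³) in container 2; 3 m³ remain.
Put C4 (21 m³) in container 3; 19 m³ remain.
Put C5 (6 m³) in container 1; 12 m³ remain.
Put C6 (38 m³) in container 4; 2 m³ remain.
Put C7 (20 m³) in container 5; 20 m³ remain.
Put C8 (36 m³) in container 6; 4 m³ remain.
Put C9 (22 m³) in container 7; 18 m³ remain.
Put C10 (24 m³) in container 8; 16 m³ remain.
Put C11 (6 m³) in container 1; 6 m³ remain.
Put C12 (3 m³) in container 2; 0 m³ remain.
Put C13 (15 m³) in container 8; 1 m³ remain.
Put C14 (32 m³) in container 9; 8 m³ remain.
Put C15 (14 m³) in container 7; 4 m³ remain.

9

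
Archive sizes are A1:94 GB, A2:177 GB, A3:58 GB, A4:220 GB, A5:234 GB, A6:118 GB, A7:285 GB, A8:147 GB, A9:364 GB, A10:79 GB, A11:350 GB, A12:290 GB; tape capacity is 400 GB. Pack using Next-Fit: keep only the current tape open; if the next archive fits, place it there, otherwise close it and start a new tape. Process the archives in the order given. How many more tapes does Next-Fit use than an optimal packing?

Next-Fit: [94,177,58] [220] [234,118] [285] [147] [364] [79] [350] [290] → 9 tapes.
Total size 2416 GB; any packing needs at least ⌈2416/400⌉ = 7 tapes.
An optimal packing achieves that bound: [364] [350] [290,94] [285,79] [234,147] [220,177] [118,58] → 7 tapes.
Excess: 9 − 7 = 2.

2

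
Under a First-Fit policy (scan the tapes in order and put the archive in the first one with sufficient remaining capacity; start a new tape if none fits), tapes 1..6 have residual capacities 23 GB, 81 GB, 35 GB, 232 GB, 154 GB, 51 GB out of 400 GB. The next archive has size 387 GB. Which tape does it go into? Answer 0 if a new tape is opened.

No tape has ≥ 387 GB free, so a new tape is opened.

0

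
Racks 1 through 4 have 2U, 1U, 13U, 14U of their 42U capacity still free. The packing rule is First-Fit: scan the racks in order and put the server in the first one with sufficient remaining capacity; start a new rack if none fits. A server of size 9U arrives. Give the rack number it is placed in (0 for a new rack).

Racks with room: rack 3 (13U), rack 4 (14U).
The first with room is rack 3.

3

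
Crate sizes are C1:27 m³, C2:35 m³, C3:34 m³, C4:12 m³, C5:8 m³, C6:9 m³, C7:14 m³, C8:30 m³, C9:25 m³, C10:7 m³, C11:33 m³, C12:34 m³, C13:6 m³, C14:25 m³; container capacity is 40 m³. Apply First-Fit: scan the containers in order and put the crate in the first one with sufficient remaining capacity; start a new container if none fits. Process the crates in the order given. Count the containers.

Put C1 (27 m³) in container 1; 13 m³ remain.
Put C2 (35 m³) in container 2; 5 m³ remain.
Put C3 (34 m³) in container 3; 6 m³ remain.
Put C4 (12 m³) in container 1; 1 m³ remain.
Put C5 (8 m³) in container 4; 32 m³ remain.
Put C6 (9 m³) in container 4; 23 m³ remain.
Put C7 (14 m³) in container 4; 9 m³ remain.
Put C8 (30 m³) in container 5; 10 m³ remain.
Put C9 (25 m³) in container 6; 15 m³ remain.
Put C10 (7 m³) in container 4; 2 m³ remain.
Put C11 (33 m³) in container 7; 7 m³ remain.
Put C12 (34 m³) in container 8; 6 m³ remain.
Put C13 (6 m³) in container 3; 0 m³ remain.
Put C14 (25 m³) in container 9; 15 m³ remain.

9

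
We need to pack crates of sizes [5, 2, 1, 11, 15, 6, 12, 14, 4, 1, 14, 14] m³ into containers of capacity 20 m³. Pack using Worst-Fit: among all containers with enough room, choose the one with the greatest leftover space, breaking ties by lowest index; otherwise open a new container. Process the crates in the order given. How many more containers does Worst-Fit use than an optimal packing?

Worst-Fit: [5,2,1,11] [15,1] [6,12] [14,4] [14] [14] → 6 containers.
6 crates exceed 10 m³ (half the capacity), and no two of those can share a container, so at least 6 containers are needed.
So 6 is already optimal.

0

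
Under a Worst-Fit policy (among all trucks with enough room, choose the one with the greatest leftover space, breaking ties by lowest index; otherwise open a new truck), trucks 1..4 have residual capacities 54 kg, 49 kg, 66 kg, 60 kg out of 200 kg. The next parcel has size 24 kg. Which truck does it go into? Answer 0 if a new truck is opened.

3

Trucks with room: truck 1 (54 kg), truck 2 (49 kg), truck 3 (66 kg), truck 4 (60 kg).
Most room is truck 3 with 66 kg free.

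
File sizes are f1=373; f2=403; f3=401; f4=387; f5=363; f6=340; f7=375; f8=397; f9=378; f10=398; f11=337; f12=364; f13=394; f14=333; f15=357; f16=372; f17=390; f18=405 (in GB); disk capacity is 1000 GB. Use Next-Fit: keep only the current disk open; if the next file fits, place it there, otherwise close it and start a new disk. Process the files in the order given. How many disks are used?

Put f1 (373 GB) in disk 1; 627 GB remain.
Put f2 (403 GB) in disk 1; 224 GB remain.
Put f3 (401 GB) in disk 2; 599 GB remain.
Put f4 (387 GB) in disk 2; 212 GB remain.
Put f5 (363 GB) in disk 3; 637 GB remain.
Put f6 (340 GB) in disk 3; 297 GB remain.
Put f7 (375 GB) in disk 4; 625 GB remain.
Put f8 (397 GB) in disk 4; 228 GB remain.
Put f9 (378 GB) in disk 5; 622 GB remain.
Put f10 (398 GB) in disk 5; 224 GB remain.
Put f11 (337 GB) in disk 6; 663 GB remain.
Put f12 (364 GB) in disk 6; 299 GB remain.
Put f13 (394 GB) in disk 7; 606 GB remain.
Put f14 (333 GB) in disk 7; 273 GB remain.
Put f15 (357 GB) in disk 8; 643 GB remain.
Put f16 (372 GB) in disk 8; 271 GB remain.
Put f17 (390 GB) in disk 9; 610 GB remain.
Put f18 (405 GB) in disk 9; 205 GB remain.

9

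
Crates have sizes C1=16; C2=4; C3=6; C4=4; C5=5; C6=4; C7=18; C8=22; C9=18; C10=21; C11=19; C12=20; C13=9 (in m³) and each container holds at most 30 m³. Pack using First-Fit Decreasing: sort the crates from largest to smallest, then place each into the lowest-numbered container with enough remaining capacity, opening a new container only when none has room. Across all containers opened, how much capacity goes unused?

44

Sorted descending: 22, 21, 20, 19, 18, 18, 16, 9, 6, 5, 4, 4, 4.
container 1: place 22 m³, 8 m³ left
container 2: place 21 m³, 9 m³ left
container 3: place 20 m³, 10 m³ left
container 4: place 19 m³, 11 m³ left
container 5: place 18 m³, 12 m³ left
container 6: place 18 m³, 12 m³ left
container 7: place 16 m³, 14 m³ left
container 2: place 9 m³, 0 m³ left
container 1: place 6 m³, 2 m³ left
container 3: place 5 m³, 5 m³ left
container 3: place 4 m³, 1 m³ left
container 4: place 4 m³, 7 m³ left
container 4: place 4 m³, 3 m³ left
7 containers × 30 m³ = 210 m³; used 166 m³; unused 44 m³.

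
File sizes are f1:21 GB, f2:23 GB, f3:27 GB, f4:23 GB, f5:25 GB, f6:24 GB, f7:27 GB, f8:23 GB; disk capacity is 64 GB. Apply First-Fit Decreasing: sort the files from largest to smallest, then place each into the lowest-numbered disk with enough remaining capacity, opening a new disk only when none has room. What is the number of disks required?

4

Sorted descending: 27, 27, 25, 24, 23, 23, 23, 21.
disk 1: place 27 GB, 37 GB left
disk 1: place 27 GB, 10 GB left
disk 2: place 25 GB, 39 GB left
disk 2: place 24 GB, 15 GB left
disk 3: place 23 GB, 41 GB left
disk 3: place 23 GB, 18 GB left
disk 4: place 23 GB, 41 GB left
disk 4: place 21 GB, 20 GB left
Final disks: [27,27] [25,24] [23,23] [23,21].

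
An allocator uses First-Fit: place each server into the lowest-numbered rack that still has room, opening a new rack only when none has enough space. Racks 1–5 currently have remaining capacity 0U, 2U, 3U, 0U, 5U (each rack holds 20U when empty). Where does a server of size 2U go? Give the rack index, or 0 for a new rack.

Racks with room: rack 2 (2U), rack 3 (3U), rack 5 (5U).
The first with room is rack 2.

2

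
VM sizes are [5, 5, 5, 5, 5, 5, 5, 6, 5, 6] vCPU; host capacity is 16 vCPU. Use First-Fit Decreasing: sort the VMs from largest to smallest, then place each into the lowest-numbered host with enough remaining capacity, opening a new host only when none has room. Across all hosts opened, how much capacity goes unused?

Sorted descending: 6, 6, 5, 5, 5, 5, 5, 5, 5, 5.
6 vCPU → host 1 (remaining 10 vCPU)
6 vCPU → host 1 (remaining 4 vCPU)
5 vCPU → host 2 (remaining 11 vCPU)
5 vCPU → host 2 (remaining 6 vCPU)
5 vCPU → host 2 (remaining 1 vCPU)
5 vCPU → host 3 (remaining 11 vCPU)
5 vCPU → host 3 (remaining 6 vCPU)
5 vCPU → host 3 (remaining 1 vCPU)
5 vCPU → host 4 (remaining 11 vCPU)
5 vCPU → host 4 (remaining 6 vCPU)
4 hosts × 16 vCPU = 64 vCPU; used 52 vCPU; unused 12 vCPU.

12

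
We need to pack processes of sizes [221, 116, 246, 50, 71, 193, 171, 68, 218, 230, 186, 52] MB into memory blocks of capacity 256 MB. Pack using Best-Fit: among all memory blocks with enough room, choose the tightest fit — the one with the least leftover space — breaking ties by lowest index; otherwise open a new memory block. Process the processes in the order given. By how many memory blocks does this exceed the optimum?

Best-Fit: [221] [116,50,71] [246] [193,52] [171,68] [218] [230] [186] → 8 memory blocks.
Total size 1822 MB; any packing needs at least ⌈1822/256⌉ = 8 memory blocks.
So 8 is already optimal.

0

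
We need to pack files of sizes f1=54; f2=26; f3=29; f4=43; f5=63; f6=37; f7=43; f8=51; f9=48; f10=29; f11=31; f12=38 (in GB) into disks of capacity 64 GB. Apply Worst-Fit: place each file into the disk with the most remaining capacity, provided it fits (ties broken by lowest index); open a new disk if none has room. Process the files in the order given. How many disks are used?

10 disks

Put f1 (54 GB) in disk 1; 10 GB remain.
Put f2 (26 GB) in disk 2; 38 GB remain.
Put f3 (29 GB) in disk 2; 9 GB remain.
Put f4 (43 GB) in disk 3; 21 GB remain.
Put f5 (63 GB) in disk 4; 1 GB remain.
Put f6 (37 GB) in disk 5; 27 GB remain.
Put f7 (43 GB) in disk 6; 21 GB remain.
Put f8 (51 GB) in disk 7; 13 GB remain.
Put f9 (48 GB) in disk 8; 16 GB remain.
Put f10 (29 GB) in disk 9; 35 GB remain.
Put f11 (31 GB) in disk 9; 4 GB remain.
Put f12 (38 GB) in disk 10; 26 GB remain.
Final disks: [54] [26,29] [43] [63] [37] [43] [51] [48] [29,31] [38].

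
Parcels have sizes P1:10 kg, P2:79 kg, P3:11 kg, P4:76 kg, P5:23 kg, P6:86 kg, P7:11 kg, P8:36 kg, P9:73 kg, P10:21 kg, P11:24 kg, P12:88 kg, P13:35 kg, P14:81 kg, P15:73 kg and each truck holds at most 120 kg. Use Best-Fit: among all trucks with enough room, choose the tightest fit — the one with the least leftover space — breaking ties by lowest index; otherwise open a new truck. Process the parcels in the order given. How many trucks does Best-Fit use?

7 trucks

P1 (10 kg) → truck 1 (remaining 110 kg)
P2 (79 kg) → truck 1 (remaining 31 kg)
P3 (11 kg) → truck 1 (remaining 20 kg)
P4 (76 kg) → truck 2 (remaining 44 kg)
P5 (23 kg) → truck 2 (remaining 21 kg)
P6 (86 kg) → truck 3 (remaining 34 kg)
P7 (11 kg) → truck 1 (remaining 9 kg)
P8 (36 kg) → truck 4 (remaining 84 kg)
P9 (73 kg) → truck 4 (remaining 11 kg)
P10 (21 kg) → truck 2 (remaining 0 kg)
P11 (24 kg) → truck 3 (remaining 10 kg)
P12 (88 kg) → truck 5 (remaining 32 kg)
P13 (35 kg) → truck 6 (remaining 85 kg)
P14 (81 kg) → truck 6 (remaining 4 kg)
P15 (73 kg) → truck 7 (remaining 47 kg)
Final trucks: [10,79,11,11] [76,23,21] [86,24] [36,73] [88] [35,81] [73].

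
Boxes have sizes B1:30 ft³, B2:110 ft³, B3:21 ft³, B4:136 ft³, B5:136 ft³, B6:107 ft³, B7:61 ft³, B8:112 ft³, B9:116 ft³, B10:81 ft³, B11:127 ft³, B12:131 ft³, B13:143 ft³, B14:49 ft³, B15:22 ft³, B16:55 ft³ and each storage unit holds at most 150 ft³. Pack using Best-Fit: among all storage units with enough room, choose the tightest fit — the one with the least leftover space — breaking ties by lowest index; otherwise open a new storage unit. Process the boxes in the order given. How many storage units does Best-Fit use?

Put B1 (30 ft³) in storage unit 1; 120 ft³ remain.
Put B2 (110 ft³) in storage unit 1; 10 ft³ remain.
Put B3 (21 ft³) in storage unit 2; 129 ft³ remain.
Put B4 (136 ft³) in storage unit 3; 14 ft³ remain.
Put B5 (136 ft³) in storage unit 4; 14 ft³ remain.
Put B6 (107 ft³) in storage unit 2; 22 ft³ remain.
Put B7 (61 ft³) in storage unit 5; 89 ft³ remain.
Put B8 (112 ft³) in storage unit 6; 38 ft³ remain.
Put B9 (116 ft³) in storage unit 7; 34 ft³ remain.
Put B10 (81 ft³) in storage unit 5; 8 ft³ remain.
Put B11 (127 ft³) in storage unit 8; 23 ft³ remain.
Put B12 (131 ft³) in storage unit 9; 19 ft³ remain.
Put B13 (143 ft³) in storage unit 10; 7 ft³ remain.
Put B14 (49 ft³) in storage unit 11; 101 ft³ remain.
Put B15 (22 ft³) in storage unit 2; 0 ft³ remain.
Put B16 (55 ft³) in storage unit 11; 46 ft³ remain.

11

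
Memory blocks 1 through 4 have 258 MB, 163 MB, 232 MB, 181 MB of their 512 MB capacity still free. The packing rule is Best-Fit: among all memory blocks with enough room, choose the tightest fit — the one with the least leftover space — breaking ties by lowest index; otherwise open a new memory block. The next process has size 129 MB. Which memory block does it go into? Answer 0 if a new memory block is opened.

2

Memory blocks with room: memory block 1 (258 MB), memory block 2 (163 MB), memory block 3 (232 MB), memory block 4 (181 MB).
Tightest fit is memory block 2 with 163 MB free.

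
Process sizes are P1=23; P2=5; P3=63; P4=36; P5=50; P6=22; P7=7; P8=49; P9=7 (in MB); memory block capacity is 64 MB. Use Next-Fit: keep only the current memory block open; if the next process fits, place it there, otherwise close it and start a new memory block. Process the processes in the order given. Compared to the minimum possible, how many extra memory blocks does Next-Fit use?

Next-Fit: [23,5] [63] [36] [50] [22,7] [49,7] → 6 memory blocks.
Total size 262 MB; any packing needs at least ⌈262/64⌉ = 5 memory blocks.
An optimal packing achieves that bound: [63] [50,7,7] [49,5] [36,23] [22] → 5 memory blocks.
Excess: 6 − 5 = 1.

1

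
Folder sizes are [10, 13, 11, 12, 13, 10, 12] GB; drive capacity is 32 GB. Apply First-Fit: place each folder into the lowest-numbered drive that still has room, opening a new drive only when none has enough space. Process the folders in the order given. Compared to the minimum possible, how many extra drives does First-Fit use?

First-Fit: [10,13] [11,12] [13,10] [12] → 4 drives.
Total size 81 GB; any packing needs at least ⌈81/32⌉ = 3 drives.
An optimal packing achieves that bound: [13,13] [12,12] [11,10,10] → 3 drives.
Excess: 4 − 3 = 1.

1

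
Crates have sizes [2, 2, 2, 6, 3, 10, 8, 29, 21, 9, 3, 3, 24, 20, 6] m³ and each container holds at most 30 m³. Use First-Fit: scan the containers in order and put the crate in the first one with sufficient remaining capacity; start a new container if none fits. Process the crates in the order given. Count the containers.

6

Put 2 m³ in container 1; 28 m³ remain.
Put 2 m³ in container 1; 26 m³ remain.
Put 2 m³ in container 1; 24 m³ remain.
Put 6 m³ in container 1; 18 m³ remain.
Put 3 m³ in container 1; 15 m³ remain.
Put 10 m³ in container 1; 5 m³ remain.
Put 8 m³ in container 2; 22 m³ remain.
Put 29 m³ in container 3; 1 m³ remain.
Put 21 m³ in container 2; 1 m³ remain.
Put 9 m³ in container 4; 21 m³ remain.
Put 3 m³ in container 1; 2 m³ remain.
Put 3 m³ in container 4; 18 m³ remain.
Put 24 m³ in container 5; 6 m³ remain.
Put 20 m³ in container 6; 10 m³ remain.
Put 6 m³ in container 4; 12 m³ remain.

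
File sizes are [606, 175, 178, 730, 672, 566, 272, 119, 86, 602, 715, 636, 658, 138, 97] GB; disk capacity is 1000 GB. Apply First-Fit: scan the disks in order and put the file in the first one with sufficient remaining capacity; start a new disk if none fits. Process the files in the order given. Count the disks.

8

606 GB → disk 1 (remaining 394 GB)
175 GB → disk 1 (remaining 219 GB)
178 GB → disk 1 (remaining 41 GB)
730 GB → disk 2 (remaining 270 GB)
672 GB → disk 3 (remaining 328 GB)
566 GB → disk 4 (remaining 434 GB)
272 GB → disk 3 (remaining 56 GB)
119 GB → disk 2 (remaining 151 GB)
86 GB → disk 2 (remaining 65 GB)
602 GB → disk 5 (remaining 398 GB)
715 GB → disk 6 (remaining 285 GB)
636 GB → disk 7 (remaining 364 GB)
658 GB → disk 8 (remaining 342 GB)
138 GB → disk 4 (remaining 296 GB)
97 GB → disk 4 (remaining 199 GB)
Final disks: [606,175,178] [730,119,86] [672,272] [566,138,97] [602] [715] [636] [658].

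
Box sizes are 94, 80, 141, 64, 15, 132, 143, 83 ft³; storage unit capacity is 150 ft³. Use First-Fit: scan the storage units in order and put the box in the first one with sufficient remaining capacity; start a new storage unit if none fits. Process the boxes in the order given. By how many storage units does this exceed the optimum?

First-Fit: [94,15] [80,64] [141] [132] [143] [83] → 6 storage units.
Total size 752 ft³; any packing needs at least ⌈752/150⌉ = 6 storage units.
So 6 is already optimal.

0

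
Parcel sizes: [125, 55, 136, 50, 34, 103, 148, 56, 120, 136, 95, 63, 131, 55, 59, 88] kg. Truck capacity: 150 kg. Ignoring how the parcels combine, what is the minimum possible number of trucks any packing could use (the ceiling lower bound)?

Total size = 125 + 55 + 136 + 50 + 34 + 103 + 148 + 56 + 120 + 136 + 95 + 63 + 131 + 55 + 59 + 88 = 1454 kg.
⌈1454 / 150⌉ = 10.

10 trucks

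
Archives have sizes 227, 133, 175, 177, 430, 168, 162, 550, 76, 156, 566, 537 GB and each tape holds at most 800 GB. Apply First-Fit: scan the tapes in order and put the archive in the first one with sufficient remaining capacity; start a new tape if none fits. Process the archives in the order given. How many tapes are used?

tape 1: place 227 GB, 573 GB left
tape 1: place 133 GB, 440 GB left
tape 1: place 175 GB, 265 GB left
tape 1: place 177 GB, 88 GB left
tape 2: place 430 GB, 370 GB left
tape 2: place 168 GB, 202 GB left
tape 2: place 162 GB, 40 GB left
tape 3: place 550 GB, 250 GB left
tape 1: place 76 GB, 12 GB left
tape 3: place 156 GB, 94 GB left
tape 4: place 566 GB, 234 GB left
tape 5: place 537 GB, 263 GB left

5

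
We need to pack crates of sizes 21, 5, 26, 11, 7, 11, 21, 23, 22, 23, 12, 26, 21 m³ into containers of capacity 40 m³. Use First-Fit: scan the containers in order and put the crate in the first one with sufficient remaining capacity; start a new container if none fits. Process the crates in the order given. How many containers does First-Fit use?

8 containers

container 1: place 21 m³, 19 m³ left
container 1: place 5 m³, 14 m³ left
container 2: place 26 m³, 14 m³ left
container 1: place 11 m³, 3 m³ left
container 2: place 7 m³, 7 m³ left
container 3: place 11 m³, 29 m³ left
container 3: place 21 m³, 8 m³ left
container 4: place 23 m³, 17 m³ left
container 5: place 22 m³, 18 m³ left
container 6: place 23 m³, 17 m³ left
container 4: place 12 m³, 5 m³ left
container 7: place 26 m³, 14 m³ left
container 8: place 21 m³, 19 m³ left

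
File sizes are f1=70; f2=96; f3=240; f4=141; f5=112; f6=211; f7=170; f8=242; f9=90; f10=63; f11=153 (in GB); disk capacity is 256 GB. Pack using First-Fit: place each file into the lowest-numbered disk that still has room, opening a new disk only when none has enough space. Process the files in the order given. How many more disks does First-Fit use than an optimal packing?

First-Fit: [70,96,90] [240] [141,112] [211] [170,63] [242] [153] → 7 disks.
Total size 1588 GB; any packing needs at least ⌈1588/256⌉ = 7 disks.
So 7 is already optimal.

0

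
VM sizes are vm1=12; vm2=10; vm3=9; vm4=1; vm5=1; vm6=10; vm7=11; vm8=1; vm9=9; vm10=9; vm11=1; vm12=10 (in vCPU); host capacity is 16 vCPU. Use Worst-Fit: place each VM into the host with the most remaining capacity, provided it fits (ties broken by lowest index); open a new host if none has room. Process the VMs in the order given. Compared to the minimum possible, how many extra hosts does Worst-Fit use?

Worst-Fit: [12] [10,1] [9,1,1] [10] [11] [9,1] [9] [10] → 8 hosts.
8 VMs exceed 8 vCPU (half the capacity), and no two of those can share a host, so at least 8 hosts are needed.
So 8 is already optimal.

0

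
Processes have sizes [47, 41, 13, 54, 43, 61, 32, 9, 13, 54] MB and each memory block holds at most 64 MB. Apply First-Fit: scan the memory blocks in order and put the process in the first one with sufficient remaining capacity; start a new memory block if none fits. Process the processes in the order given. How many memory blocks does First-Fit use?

memory block 1: place 47 MB, 17 MB left
memory block 2: place 41 MB, 23 MB left
memory block 1: place 13 MB, 4 MB left
memory block 3: place 54 MB, 10 MB left
memory block 4: place 43 MB, 21 MB left
memory block 5: place 61 MB, 3 MB left
memory block 6: place 32 MB, 32 MB left
memory block 2: place 9 MB, 14 MB left
memory block 2: place 13 MB, 1 MB left
memory block 7: place 54 MB, 10 MB left
Final memory blocks: [47,13] [41,9,13] [54] [43] [61] [32] [54].

7 memory blocks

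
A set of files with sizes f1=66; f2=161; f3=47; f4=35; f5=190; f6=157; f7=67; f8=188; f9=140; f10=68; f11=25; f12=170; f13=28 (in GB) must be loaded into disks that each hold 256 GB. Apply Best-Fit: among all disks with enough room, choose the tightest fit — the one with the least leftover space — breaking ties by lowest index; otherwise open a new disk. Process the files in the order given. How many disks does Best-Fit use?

disk 1: place f1 (66 GB), 190 GB left
disk 1: place f2 (161 GB), 29 GB left
disk 2: place f3 (47 GB), 209 GB left
disk 2: place f4 (35 GB), 174 GB left
disk 3: place f5 (190 GB), 66 GB left
disk 2: place f6 (157 GB), 17 GB left
disk 4: place f7 (67 GB), 189 GB left
disk 4: place f8 (188 GB), 1 GB left
disk 5: place f9 (140 GB), 116 GB left
disk 5: place f10 (68 GB), 48 GB left
disk 1: place f11 (25 GB), 4 GB left
disk 6: place f12 (170 GB), 86 GB left
disk 5: place f13 (28 GB), 20 GB left

6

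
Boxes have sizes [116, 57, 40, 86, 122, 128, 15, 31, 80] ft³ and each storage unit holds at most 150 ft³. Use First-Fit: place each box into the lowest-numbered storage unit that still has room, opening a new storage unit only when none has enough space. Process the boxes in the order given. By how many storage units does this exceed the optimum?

First-Fit: [116,15] [57,40,31] [86] [122] [128] [80] → 6 storage units.
Total size 675 ft³; any packing needs at least ⌈675/150⌉ = 5 storage units.
An optimal packing achieves that bound: [128,15] [122] [116,31] [86,57] [80,40] → 5 storage units.
Excess: 6 − 5 = 1.

1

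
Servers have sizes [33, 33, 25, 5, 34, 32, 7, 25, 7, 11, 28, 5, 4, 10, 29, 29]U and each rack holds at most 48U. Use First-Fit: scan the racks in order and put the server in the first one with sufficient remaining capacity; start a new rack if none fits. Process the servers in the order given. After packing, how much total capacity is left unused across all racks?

115

rack 1: place 33U, 15U left
rack 2: place 33U, 15U left
rack 3: place 25U, 23U left
rack 1: place 5U, 10U left
rack 4: place 34U, 14U left
rack 5: place 32U, 16U left
rack 1: place 7U, 3U left
rack 6: place 25U, 23U left
rack 2: place 7U, 8U left
rack 3: place 11U, 12U left
rack 7: place 28U, 20U left
rack 2: place 5U, 3U left
rack 3: place 4U, 8U left
rack 4: place 10U, 4U left
rack 8: place 29U, 19U left
rack 9: place 29U, 19U left
9 racks × 48U = 432U; used 317U; unused 115U.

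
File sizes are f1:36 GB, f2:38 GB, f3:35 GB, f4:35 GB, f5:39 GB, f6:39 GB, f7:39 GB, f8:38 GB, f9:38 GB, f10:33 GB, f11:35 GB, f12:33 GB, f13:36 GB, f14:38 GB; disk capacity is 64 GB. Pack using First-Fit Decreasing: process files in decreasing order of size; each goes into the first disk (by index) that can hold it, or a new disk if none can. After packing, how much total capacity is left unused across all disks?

Sorted descending: 39, 39, 39, 38, 38, 38, 38, 36, 36, 35, 35, 35, 33, 33.
39 GB → disk 1 (remaining 25 GB)
39 GB → disk 2 (remaining 25 GB)
39 GB → disk 3 (remaining 25 GB)
38 GB → disk 4 (remaining 26 GB)
38 GB → disk 5 (remaining 26 GB)
38 GB → disk 6 (remaining 26 GB)
38 GB → disk 7 (remaining 26 GB)
36 GB → disk 8 (remaining 28 GB)
36 GB → disk 9 (remaining 28 GB)
35 GB → disk 10 (remaining 29 GB)
35 GB → disk 11 (remaining 29 GB)
35 GB → disk 12 (remaining 29 GB)
33 GB → disk 13 (remaining 31 GB)
33 GB → disk 14 (remaining 31 GB)
14 disks × 64 GB = 896 GB; used 512 GB; unused 384 GB.

384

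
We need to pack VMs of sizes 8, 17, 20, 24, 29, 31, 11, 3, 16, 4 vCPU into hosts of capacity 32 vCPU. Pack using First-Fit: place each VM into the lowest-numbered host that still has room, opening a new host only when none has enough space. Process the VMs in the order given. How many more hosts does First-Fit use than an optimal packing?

First-Fit: [8,17,3,4] [20,11] [24] [29] [31] [16] → 6 hosts.
Total size 163 vCPU; any packing needs at least ⌈163/32⌉ = 6 hosts.
So 6 is already optimal.

0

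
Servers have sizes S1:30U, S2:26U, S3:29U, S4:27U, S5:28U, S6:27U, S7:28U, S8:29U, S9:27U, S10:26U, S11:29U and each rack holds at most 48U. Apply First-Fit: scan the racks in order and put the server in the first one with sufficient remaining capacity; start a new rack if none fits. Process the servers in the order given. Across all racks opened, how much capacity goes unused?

rack 1: place S1 (30U), 18U left
rack 2: place S2 (26U), 22U left
rack 3: place S3 (29U), 19U left
rack 4: place S4 (27U), 21U left
rack 5: place S5 (28U), 20U left
rack 6: place S6 (27U), 21U left
rack 7: place S7 (28U), 20U left
rack 8: place S8 (29U), 19U left
rack 9: place S9 (27U), 21U left
rack 10: place S10 (26U), 22U left
rack 11: place S11 (29U), 19U left
11 racks × 48U = 528U; used 306U; unused 222U.

222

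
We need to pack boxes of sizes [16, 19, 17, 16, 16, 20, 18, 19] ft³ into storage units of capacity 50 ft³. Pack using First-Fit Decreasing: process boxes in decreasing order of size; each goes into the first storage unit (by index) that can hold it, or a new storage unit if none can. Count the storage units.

Sorted descending: 20, 19, 19, 18, 17, 16, 16, 16.
Put 20 ft³ in storage unit 1; 30 ft³ remain.
Put 19 ft³ in storage unit 1; 11 ft³ remain.
Put 19 ft³ in storage unit 2; 31 ft³ remain.
Put 18 ft³ in storage unit 2; 13 ft³ remain.
Put 17 ft³ in storage unit 3; 33 ft³ remain.
Put 16 ft³ in storage unit 3; 17 ft³ remain.
Put 16 ft³ in storage unit 3; 1 ft³ remain.
Put 16 ft³ in storage unit 4; 34 ft³ remain.

4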